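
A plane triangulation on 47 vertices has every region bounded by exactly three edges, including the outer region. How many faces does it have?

In a plane triangulation 3F = 2E and V − E + F = 2, so F = 2V − 4 = 2·47 − 4 = 90.

90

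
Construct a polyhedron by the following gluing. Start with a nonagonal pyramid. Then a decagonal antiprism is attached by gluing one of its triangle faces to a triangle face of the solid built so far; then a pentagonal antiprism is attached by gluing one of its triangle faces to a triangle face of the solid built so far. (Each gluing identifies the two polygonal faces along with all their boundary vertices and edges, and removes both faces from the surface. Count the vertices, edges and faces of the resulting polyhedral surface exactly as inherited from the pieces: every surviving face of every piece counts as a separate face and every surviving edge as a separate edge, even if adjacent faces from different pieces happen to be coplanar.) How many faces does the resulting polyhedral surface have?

A nonagonal pyramid: V=10, E=18, F=10.
Attach a decagonal antiprism (V=20, E=40, F=22) along a 3-gon: merge 3 vertices and 3 edges, delete both glued faces → V=27, E=55, F=30.
Attach a pentagonal antiprism (V=10, E=20, F=12) along a 3-gon: merge 3 vertices and 3 edges, delete both glued faces → V=34, E=72, F=40.
Check: V − E + F = 34 − 72 + 40 = 2.

40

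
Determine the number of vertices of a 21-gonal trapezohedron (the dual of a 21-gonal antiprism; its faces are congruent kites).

The n-trapezohedron (dual of the n-antiprism) has V = 2·21 + 2 = 44, E = 4·21 = 84, F = 2·21 = 42.

44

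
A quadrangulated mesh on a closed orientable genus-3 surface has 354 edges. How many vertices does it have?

χ = 2 − 2·3 = -4, and every face is a square so 4F = 2E.
F = 2E/4 = 177. Then V = -4 + E − F = -4 + 354 − 177 = 173.

173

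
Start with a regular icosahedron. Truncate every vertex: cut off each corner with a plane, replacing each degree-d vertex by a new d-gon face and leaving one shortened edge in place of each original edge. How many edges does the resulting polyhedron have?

90

The base solid has V = 12, E = 30, F = 20.
Truncation replaces each original edge-end by a new vertex, so V′ = 2E = 60.
Each original edge survives, and each old vertex of degree d contributes d new edges; summing degrees gives Σd = 2E, so E′ = E + 2E = 3E = 90.
Each original face survives and each original vertex becomes one new face: F′ = F + V = 32.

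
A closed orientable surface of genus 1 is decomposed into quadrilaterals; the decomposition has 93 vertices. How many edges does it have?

χ = 2 − 2·1 = 0, and every face is a square so 4F = 2E.
V − E + F = 0 with E = 4F/2 gives 93 − (4/2 − 1)·F = 0, so F = 93 and E = 186.

186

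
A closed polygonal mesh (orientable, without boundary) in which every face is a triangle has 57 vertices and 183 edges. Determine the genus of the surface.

Every face is a triangle and each edge borders two faces, so 3F = 2·183, giving F = 122.
χ = V − E + F = 57 − 183 + 122 = -4.
For a closed orientable surface χ = 2 − 2g, so g = (2 − (-4))/2 = 3.

3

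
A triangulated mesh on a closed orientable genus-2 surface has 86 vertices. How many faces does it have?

χ = 2 − 2·2 = -2, and every face is a triangle so 3F = 2E.
V − E + F = -2 with E = 3F/2 gives 86 − (3/2 − 1)·F = -2, so F = 176 and E = 264.

176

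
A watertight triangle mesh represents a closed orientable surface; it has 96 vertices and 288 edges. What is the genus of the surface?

Every face is a triangle and each edge borders two faces, so 3F = 2·288, giving F = 192.
χ = V − E + F = 96 − 288 + 192 = 0.
For a closed orientable surface χ = 2 − 2g, so g = (2 − (0))/2 = 1.

1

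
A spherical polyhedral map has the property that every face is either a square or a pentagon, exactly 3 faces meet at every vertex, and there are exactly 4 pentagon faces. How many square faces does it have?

4

Let x be the number of squares; then F = 4 + x.
Edge–face incidences: 2E = 5·4 + 4·x = 20 + 4x.
Every vertex has degree 3, so 3V = 2E.
Euler: V − E + F = 2 ⇒ (2E)/3 − E + (4 + x) = 2.
Multiply by 6: 2·(2E) − 3·(2E) + 6·(4 + x) = 12, i.e. 24 + 6x − (20 + 4x) = 12.
Collecting terms: 2x + 4 = 12, so 2x = 8, so x = 4.
Then 2E = 20 + 4·4 = 36, so E = 18, V = 2E/3 = 12, F = 4 + 4 = 8.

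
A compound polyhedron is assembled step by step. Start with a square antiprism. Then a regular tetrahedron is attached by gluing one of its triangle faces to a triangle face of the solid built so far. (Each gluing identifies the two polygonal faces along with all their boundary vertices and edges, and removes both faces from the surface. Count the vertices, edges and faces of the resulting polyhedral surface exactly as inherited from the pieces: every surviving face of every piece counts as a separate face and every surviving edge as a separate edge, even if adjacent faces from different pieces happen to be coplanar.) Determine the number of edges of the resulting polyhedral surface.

19

A square antiprism: V=8, E=16, F=10.
Attach a regular tetrahedron (V=4, E=6, F=4) along a 3-gon: merge 3 vertices and 3 edges, delete both glued faces → V=9, E=19, F=12.
Check: V − E + F = 9 − 19 + 12 = 2.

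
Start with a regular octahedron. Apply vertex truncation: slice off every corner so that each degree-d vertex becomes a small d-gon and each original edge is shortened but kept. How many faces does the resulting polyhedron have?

The base solid has V = 6, E = 12, F = 8.
Truncation replaces each original edge-end by a new vertex, so V′ = 2E = 24.
Each original edge survives, and each old vertex of degree d contributes d new edges; summing degrees gives Σd = 2E, so E′ = E + 2E = 3E = 36.
Each original face survives and each original vertex becomes one new face: F′ = F + V = 14.

14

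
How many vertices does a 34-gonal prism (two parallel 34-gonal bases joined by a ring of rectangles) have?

A prism on an n-gon has two n-gon bases and n rectangular sides: V = 2·34 = 68, E = 3·34 = 102, F = 34 + 2 = 36.
Check: V − E + F = 68 − 102 + 36 = 2.

68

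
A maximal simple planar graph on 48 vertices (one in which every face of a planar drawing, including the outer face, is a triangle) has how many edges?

In a plane triangulation 3F = 2E and V − E + F = 2, so E = 3V − 6 = 3·48 − 6 = 138.

138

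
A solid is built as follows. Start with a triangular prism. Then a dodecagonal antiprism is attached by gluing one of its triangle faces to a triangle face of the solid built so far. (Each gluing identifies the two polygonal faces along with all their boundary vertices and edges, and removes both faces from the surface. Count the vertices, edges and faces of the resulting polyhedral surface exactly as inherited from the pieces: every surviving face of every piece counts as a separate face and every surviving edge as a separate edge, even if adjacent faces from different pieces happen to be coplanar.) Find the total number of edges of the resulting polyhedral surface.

54

A triangular prism: V=6, E=9, F=5.
Attach a dodecagonal antiprism (V=24, E=48, F=26) along a 3-gon: merge 3 vertices and 3 edges, delete both glued faces → V=27, E=54, F=29.
Check: V − E + F = 27 − 54 + 29 = 2.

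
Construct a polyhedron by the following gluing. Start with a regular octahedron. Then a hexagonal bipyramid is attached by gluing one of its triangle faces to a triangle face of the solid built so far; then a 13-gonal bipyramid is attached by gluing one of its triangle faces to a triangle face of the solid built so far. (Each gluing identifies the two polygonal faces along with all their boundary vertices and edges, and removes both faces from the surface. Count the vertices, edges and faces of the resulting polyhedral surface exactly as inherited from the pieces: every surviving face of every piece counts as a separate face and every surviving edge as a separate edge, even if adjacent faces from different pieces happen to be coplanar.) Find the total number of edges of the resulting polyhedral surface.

A regular octahedron: V=6, E=12, F=8.
Attach a hexagonal bipyramid (V=8, E=18, F=12) along a 3-gon: merge 3 vertices and 3 edges, delete both glued faces → V=11, E=27, F=18.
Attach a 13-gonal bipyramid (V=15, E=39, F=26) along a 3-gon: merge 3 vertices and 3 edges, delete both glued faces → V=23, E=63, F=42.
Check: V − E + F = 23 − 63 + 42 = 2.

63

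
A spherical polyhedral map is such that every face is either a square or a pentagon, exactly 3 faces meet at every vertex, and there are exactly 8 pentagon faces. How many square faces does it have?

2

Let x be the number of squares; then F = 8 + x.
Edge–face incidences: 2E = 5·8 + 4·x = 40 + 4x.
Every vertex has degree 3, so 3V = 2E.
Euler: V − E + F = 2 ⇒ (2E)/3 − E + (8 + x) = 2.
Multiply by 6: 2·(2E) − 3·(2E) + 6·(8 + x) = 12, i.e. 48 + 6x − (40 + 4x) = 12.
Collecting terms: 2x + 8 = 12, so 2x = 4, so x = 2.
Then 2E = 40 + 4·2 = 48, so E = 24, V = 2E/3 = 16, F = 8 + 2 = 10.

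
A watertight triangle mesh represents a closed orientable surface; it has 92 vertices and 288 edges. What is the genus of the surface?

Every face is a triangle and each edge borders two faces, so 3F = 2·288, giving F = 192.
χ = V − E + F = 92 − 288 + 192 = -4.
For a closed orientable surface χ = 2 − 2g, so g = (2 − (-4))/2 = 3.

3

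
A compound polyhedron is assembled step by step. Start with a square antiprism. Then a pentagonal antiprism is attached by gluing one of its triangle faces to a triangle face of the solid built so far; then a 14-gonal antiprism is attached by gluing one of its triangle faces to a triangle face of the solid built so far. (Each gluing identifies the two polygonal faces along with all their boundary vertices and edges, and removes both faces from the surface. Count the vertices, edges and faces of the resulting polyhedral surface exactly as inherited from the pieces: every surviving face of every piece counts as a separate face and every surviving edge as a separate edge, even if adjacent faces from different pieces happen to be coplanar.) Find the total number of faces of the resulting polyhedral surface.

A square antiprism: V=8, E=16, F=10.
Attach a pentagonal antiprism (V=10, E=20, F=12) along a 3-gon: merge 3 vertices and 3 edges, delete both glued faces → V=15, E=33, F=20.
Attach a 14-gonal antiprism (V=28, E=56, F=30) along a 3-gon: merge 3 vertices and 3 edges, delete both glued faces → V=40, E=86, F=48.
Check: V − E + F = 40 − 86 + 48 = 2.

48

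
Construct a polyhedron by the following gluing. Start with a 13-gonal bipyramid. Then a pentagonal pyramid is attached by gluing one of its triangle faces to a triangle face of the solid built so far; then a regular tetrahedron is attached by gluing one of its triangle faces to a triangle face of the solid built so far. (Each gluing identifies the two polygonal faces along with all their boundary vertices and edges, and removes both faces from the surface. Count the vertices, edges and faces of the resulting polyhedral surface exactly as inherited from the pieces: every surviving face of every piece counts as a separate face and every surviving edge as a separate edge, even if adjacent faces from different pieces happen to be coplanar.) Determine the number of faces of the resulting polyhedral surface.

A 13-gonal bipyramid: V=15, E=39, F=26.
Attach a pentagonal pyramid (V=6, E=10, F=6) along a 3-gon: merge 3 vertices and 3 edges, delete both glued faces → V=18, E=46, F=30.
Attach a regular tetrahedron (V=4, E=6, F=4) along a 3-gon: merge 3 vertices and 3 edges, delete both glued faces → V=19, E=49, F=32.
Check: V − E + F = 19 − 49 + 32 = 2.

32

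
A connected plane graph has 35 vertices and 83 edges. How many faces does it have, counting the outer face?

Euler's formula for a connected plane graph: V − E + F = 2, so F = 2 − 35 + 83 = 50.

50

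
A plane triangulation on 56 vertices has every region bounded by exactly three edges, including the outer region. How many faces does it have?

In a plane triangulation 3F = 2E and V − E + F = 2, so F = 2V − 4 = 2·56 − 4 = 108.

108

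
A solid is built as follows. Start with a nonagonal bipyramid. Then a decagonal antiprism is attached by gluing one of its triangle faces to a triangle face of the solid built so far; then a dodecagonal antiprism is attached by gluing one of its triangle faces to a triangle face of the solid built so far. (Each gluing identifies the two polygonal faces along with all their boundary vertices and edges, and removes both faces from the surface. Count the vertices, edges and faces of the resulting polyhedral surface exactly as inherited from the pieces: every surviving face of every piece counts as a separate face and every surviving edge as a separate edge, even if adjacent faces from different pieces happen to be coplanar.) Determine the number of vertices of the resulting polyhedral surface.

A nonagonal bipyramid: V=11, E=27, F=18.
Attach a decagonal antiprism (V=20, E=40, F=22) along a 3-gon: merge 3 vertices and 3 edges, delete both glued faces → V=28, E=64, F=38.
Attach a dodecagonal antiprism (V=24, E=48, F=26) along a 3-gon: merge 3 vertices and 3 edges, delete both glued faces → V=49, E=109, F=62.
Check: V − E + F = 49 − 109 + 62 = 2.

49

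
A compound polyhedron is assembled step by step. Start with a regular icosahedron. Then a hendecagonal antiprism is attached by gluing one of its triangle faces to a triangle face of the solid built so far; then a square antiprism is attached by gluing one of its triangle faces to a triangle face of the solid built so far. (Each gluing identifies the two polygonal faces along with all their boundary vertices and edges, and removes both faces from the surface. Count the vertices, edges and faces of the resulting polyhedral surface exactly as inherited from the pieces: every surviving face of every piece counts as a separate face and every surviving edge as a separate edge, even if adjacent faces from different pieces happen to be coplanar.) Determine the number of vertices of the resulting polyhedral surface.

36

A regular icosahedron: V=12, E=30, F=20.
Attach a hendecagonal antiprism (V=22, E=44, F=24) along a 3-gon: merge 3 vertices and 3 edges, delete both glued faces → V=31, E=71, F=42.
Attach a square antiprism (V=8, E=16, F=10) along a 3-gon: merge 3 vertices and 3 edges, delete both glued faces → V=36, E=84, F=50.
Check: V − E + F = 36 − 84 + 50 = 2.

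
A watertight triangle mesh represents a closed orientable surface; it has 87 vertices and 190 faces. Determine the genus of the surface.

Every face is a triangle, so 2E = 3·190 = 570, giving E = 285.
χ = V − E + F = 87 − 285 + 190 = -8.
For a closed orientable surface χ = 2 − 2g, so g = (2 − (-8))/2 = 5.

5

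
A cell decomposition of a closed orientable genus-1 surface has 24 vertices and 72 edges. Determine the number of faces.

For a closed orientable surface of genus 1, χ = 2 − 2·1 = 0.
F = 0 − V + E = 0 − 24 + 72 = 48.

48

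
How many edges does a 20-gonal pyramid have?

40

A pyramid on an n-gon base has one n-gon and n triangles: V = 20 + 1 = 21, E = 2·20 = 40, F = 20 + 1 = 21.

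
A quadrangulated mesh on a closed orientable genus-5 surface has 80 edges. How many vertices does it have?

32

χ = 2 − 2·5 = -8, and every face is a square so 4F = 2E.
F = 2E/4 = 40. Then V = -8 + E − F = -8 + 80 − 40 = 32.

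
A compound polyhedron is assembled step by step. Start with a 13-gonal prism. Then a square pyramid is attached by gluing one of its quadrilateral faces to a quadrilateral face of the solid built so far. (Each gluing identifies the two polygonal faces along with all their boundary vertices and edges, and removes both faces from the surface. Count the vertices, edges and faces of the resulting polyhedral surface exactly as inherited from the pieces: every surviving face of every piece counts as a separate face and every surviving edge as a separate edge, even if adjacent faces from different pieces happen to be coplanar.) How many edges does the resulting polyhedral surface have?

A 13-gonal prism: V=26, E=39, F=15.
Attach a square pyramid (V=5, E=8, F=5) along a 4-gon: merge 4 vertices and 4 edges, delete both glued faces → V=27, E=43, F=18.
Check: V − E + F = 27 − 43 + 18 = 2.

43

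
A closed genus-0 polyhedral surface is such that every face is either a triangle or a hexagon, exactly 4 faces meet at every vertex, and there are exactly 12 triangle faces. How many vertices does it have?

12

Let x be the number of hexagons; then F = 12 + x.
Edge–face incidences: 2E = 3·12 + 6·x = 36 + 6x.
Every vertex has degree 4, so 4V = 2E.
Euler: V − E + F = 2 ⇒ (2E)/4 − E + (12 + x) = 2.
Multiply by 8: 2·(2E) − 4·(2E) + 8·(12 + x) = 16, i.e. 96 + 8x − 2·(36 + 6x) = 16.
Collecting terms: −4x + 24 = 16, so −4x = −8, so x = 2.
Then 2E = 36 + 6·2 = 48, so E = 24, V = 2E/4 = 12, F = 12 + 2 = 14.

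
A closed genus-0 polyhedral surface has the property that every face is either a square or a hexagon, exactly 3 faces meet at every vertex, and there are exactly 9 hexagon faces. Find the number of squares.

6

Let x be the number of squares; then F = 9 + x.
Edge–face incidences: 2E = 6·9 + 4·x = 54 + 4x.
Every vertex has degree 3, so 3V = 2E.
Euler: V − E + F = 2 ⇒ (2E)/3 − E + (9 + x) = 2.
Multiply by 6: 2·(2E) − 3·(2E) + 6·(9 + x) = 12, i.e. 54 + 6x − (54 + 4x) = 12.
Collecting terms: 2x = 12, so x = 6.
Then 2E = 54 + 4·6 = 78, so E = 39, V = 2E/3 = 26, F = 9 + 6 = 15.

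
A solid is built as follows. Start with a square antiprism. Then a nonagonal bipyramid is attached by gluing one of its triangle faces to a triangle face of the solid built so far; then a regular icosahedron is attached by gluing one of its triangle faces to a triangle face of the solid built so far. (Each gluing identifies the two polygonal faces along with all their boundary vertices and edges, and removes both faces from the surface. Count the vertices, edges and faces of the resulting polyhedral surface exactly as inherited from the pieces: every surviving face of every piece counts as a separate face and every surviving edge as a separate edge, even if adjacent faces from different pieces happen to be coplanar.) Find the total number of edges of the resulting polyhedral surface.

67

A square antiprism: V=8, E=16, F=10.
Attach a nonagonal bipyramid (V=11, E=27, F=18) along a 3-gon: merge 3 vertices and 3 edges, delete both glued faces → V=16, E=40, F=26.
Attach a regular icosahedron (V=12, E=30, F=20) along a 3-gon: merge 3 vertices and 3 edges, delete both glued faces → V=25, E=67, F=44.
Check: V − E + F = 25 − 67 + 44 = 2.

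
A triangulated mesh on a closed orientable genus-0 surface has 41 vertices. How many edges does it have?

117

χ = 2 − 2·0 = 2, and every face is a triangle so 3F = 2E.
V − E + F = 2 with E = 3F/2 gives 41 − (3/2 − 1)·F = 2, so F = 78 and E = 117.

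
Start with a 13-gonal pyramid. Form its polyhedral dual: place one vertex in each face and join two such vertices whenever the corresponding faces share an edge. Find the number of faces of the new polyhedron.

The base solid has V = 14, E = 26, F = 14.
The dual swaps V and F and preserves E: V′ = F = 14, E′ = E = 26, F′ = V = 14.

14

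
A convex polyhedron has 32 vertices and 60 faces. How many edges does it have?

90

Here V − E + F = 2.
E = V + F − (2) = 32 + 60 − (2) = 90.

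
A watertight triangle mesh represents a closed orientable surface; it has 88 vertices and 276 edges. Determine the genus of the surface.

3

Every face is a triangle and each edge borders two faces, so 3F = 2·276, giving F = 184.
χ = V − E + F = 88 − 276 + 184 = -4.
For a closed orientable surface χ = 2 − 2g, so g = (2 − (-4))/2 = 3.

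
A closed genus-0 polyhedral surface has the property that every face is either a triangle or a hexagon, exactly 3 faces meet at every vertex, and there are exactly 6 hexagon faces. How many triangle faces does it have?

4

Let x be the number of triangles; then F = 6 + x.
Edge–face incidences: 2E = 6·6 + 3·x = 36 + 3x.
Every vertex has degree 3, so 3V = 2E.
Euler: V − E + F = 2 ⇒ (2E)/3 − E + (6 + x) = 2.
Multiply by 6: 2·(2E) − 3·(2E) + 6·(6 + x) = 12, i.e. 36 + 6x − (36 + 3x) = 12.
Collecting terms: 3x = 12, so x = 4.
Then 2E = 36 + 3·4 = 48, so E = 24, V = 2E/3 = 16, F = 6 + 4 = 10.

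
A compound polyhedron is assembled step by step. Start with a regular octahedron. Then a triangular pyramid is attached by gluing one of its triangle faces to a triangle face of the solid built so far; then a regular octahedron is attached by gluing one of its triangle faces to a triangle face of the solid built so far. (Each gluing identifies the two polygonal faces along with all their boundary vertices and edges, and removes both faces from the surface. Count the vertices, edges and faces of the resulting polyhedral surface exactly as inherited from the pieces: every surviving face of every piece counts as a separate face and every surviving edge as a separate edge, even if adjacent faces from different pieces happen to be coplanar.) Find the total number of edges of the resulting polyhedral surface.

24

A regular octahedron: V=6, E=12, F=8.
Attach a triangular pyramid (V=4, E=6, F=4) along a 3-gon: merge 3 vertices and 3 edges, delete both glued faces → V=7, E=15, F=10.
Attach a regular octahedron (V=6, E=12, F=8) along a 3-gon: merge 3 vertices and 3 edges, delete both glued faces → V=10, E=24, F=16.
Check: V − E + F = 10 − 24 + 16 = 2.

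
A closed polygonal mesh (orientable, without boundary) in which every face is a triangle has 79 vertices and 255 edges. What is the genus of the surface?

Every face is a triangle and each edge borders two faces, so 3F = 2·255, giving F = 170.
χ = V − E + F = 79 − 255 + 170 = -6.
For a closed orientable surface χ = 2 − 2g, so g = (2 − (-6))/2 = 4.

4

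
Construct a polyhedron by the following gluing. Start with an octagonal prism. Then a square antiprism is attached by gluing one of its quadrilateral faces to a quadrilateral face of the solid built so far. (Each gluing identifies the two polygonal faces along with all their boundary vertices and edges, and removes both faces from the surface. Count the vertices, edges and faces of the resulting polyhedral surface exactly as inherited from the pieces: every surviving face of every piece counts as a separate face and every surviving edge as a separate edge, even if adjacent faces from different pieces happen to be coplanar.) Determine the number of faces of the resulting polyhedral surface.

18

An octagonal prism: V=16, E=24, F=10.
Attach a square antiprism (V=8, E=16, F=10) along a 4-gon: merge 4 vertices and 4 edges, delete both glued faces → V=20, E=36, F=18.
Check: V − E + F = 20 − 36 + 18 = 2.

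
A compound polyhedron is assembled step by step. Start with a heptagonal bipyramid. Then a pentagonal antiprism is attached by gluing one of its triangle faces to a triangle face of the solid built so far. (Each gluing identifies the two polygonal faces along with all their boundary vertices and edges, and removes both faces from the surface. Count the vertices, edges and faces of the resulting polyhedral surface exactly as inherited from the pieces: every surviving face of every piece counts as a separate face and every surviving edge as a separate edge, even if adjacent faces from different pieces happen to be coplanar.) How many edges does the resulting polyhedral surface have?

A heptagonal bipyramid: V=9, E=21, F=14.
Attach a pentagonal antiprism (V=10, E=20, F=12) along a 3-gon: merge 3 vertices and 3 edges, delete both glued faces → V=16, E=38, F=24.
Check: V − E + F = 16 − 38 + 24 = 2.

38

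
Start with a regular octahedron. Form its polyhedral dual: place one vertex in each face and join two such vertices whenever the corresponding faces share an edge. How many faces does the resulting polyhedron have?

The base solid has V = 6, E = 12, F = 8.
The dual swaps V and F and preserves E: V′ = F = 8, E′ = E = 12, F′ = V = 6.

6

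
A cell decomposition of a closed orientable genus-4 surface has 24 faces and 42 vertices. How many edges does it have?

72

For a closed orientable surface of genus 4, χ = 2 − 2·4 = -6.
E = V + F − (-6) = 42 + 24 − (-6) = 72.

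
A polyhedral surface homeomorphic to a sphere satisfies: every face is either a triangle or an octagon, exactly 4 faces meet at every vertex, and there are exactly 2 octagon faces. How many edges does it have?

Let x be the number of triangles; then F = 2 + x.
Edge–face incidences: 2E = 8·2 + 3·x = 16 + 3x.
Every vertex has degree 4, so 4V = 2E.
Euler: V − E + F = 2 ⇒ (2E)/4 − E + (2 + x) = 2.
Multiply by 8: 2·(2E) − 4·(2E) + 8·(2 + x) = 16, i.e. 16 + 8x − 2·(16 + 3x) = 16.
Collecting terms: 2x − 16 = 16, so 2x = 32, so x = 16.
Then 2E = 16 + 3·16 = 64, so E = 32, V = 2E/4 = 16, F = 2 + 16 = 18.

32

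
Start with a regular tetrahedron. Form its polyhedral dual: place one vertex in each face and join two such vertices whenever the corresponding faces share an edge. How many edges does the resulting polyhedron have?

6

The base solid has V = 4, E = 6, F = 4.
The dual swaps V and F and preserves E: V′ = F = 4, E′ = E = 6, F′ = V = 4.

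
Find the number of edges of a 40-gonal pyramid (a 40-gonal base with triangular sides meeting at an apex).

80

A pyramid on an n-gon base has one n-gon and n triangles: V = 40 + 1 = 41, E = 2·40 = 80, F = 40 + 1 = 41.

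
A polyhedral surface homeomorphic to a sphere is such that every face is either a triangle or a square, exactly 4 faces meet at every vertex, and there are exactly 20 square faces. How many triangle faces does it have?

Let x be the number of triangles; then F = 20 + x.
Edge–face incidences: 2E = 4·20 + 3·x = 80 + 3x.
Every vertex has degree 4, so 4V = 2E.
Euler: V − E + F = 2 ⇒ (2E)/4 − E + (20 + x) = 2.
Multiply by 8: 2·(2E) − 4·(2E) + 8·(20 + x) = 16, i.e. 160 + 8x − 2·(80 + 3x) = 16.
Collecting terms: 2x = 16, so x = 8.
Then 2E = 80 + 3·8 = 104, so E = 52, V = 2E/4 = 26, F = 20 + 8 = 28.

8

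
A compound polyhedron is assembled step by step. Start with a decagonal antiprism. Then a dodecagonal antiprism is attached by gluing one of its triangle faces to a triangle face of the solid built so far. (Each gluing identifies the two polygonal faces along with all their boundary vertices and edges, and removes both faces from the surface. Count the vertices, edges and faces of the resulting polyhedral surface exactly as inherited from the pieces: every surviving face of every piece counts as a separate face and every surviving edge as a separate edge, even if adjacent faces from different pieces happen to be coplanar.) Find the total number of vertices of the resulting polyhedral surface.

A decagonal antiprism: V=20, E=40, F=22.
Attach a dodecagonal antiprism (V=24, E=48, F=26) along a 3-gon: merge 3 vertices and 3 edges, delete both glued faces → V=41, E=85, F=46.
Check: V − E + F = 41 − 85 + 46 = 2.

41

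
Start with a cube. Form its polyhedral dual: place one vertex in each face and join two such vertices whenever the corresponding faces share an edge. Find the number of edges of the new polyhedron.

12

The base solid has V = 8, E = 12, F = 6.
The dual swaps V and F and preserves E: V′ = F = 6, E′ = E = 12, F′ = V = 8.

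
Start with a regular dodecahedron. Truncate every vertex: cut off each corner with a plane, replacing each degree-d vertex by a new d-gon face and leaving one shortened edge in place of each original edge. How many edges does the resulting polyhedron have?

90

The base solid has V = 20, E = 30, F = 12.
Truncation replaces each original edge-end by a new vertex, so V′ = 2E = 60.
Each original edge survives, and each old vertex of degree d contributes d new edges; summing degrees gives Σd = 2E, so E′ = E + 2E = 3E = 90.
Each original face survives and each original vertex becomes one new face: F′ = F + V = 32.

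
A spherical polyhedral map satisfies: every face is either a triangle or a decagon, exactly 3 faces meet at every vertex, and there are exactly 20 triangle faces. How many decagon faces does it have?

Let x be the number of decagons; then F = 20 + x.
Edge–face incidences: 2E = 3·20 + 10·x = 60 + 10x.
Every vertex has degree 3, so 3V = 2E.
Euler: V − E + F = 2 ⇒ (2E)/3 − E + (20 + x) = 2.
Multiply by 6: 2·(2E) − 3·(2E) + 6·(20 + x) = 12, i.e. 120 + 6x − (60 + 10x) = 12.
Collecting terms: −4x + 60 = 12, so −4x = −48, so x = 12.
Then 2E = 60 + 10·12 = 180, so E = 90, V = 2E/3 = 60, F = 20 + 12 = 32.

12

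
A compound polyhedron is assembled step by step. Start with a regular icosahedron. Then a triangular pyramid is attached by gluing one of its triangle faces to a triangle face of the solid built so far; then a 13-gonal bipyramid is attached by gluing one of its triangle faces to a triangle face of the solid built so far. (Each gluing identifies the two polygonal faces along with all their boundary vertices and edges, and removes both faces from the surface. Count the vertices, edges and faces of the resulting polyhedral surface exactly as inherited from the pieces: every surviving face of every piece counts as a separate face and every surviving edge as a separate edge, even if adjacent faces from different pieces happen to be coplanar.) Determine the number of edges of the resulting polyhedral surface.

A regular icosahedron: V=12, E=30, F=20.
Attach a triangular pyramid (V=4, E=6, F=4) along a 3-gon: merge 3 vertices and 3 edges, delete both glued faces → V=13, E=33, F=22.
Attach a 13-gonal bipyramid (V=15, E=39, F=26) along a 3-gon: merge 3 vertices and 3 edges, delete both glued faces → V=25, E=69, F=46.
Check: V − E + F = 25 − 69 + 46 = 2.

69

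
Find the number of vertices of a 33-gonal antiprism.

An antiprism on an n-gon has two n-gon caps and 2n triangles: V = 2·33 = 66, E = 4·33 = 132, F = 2·33 + 2 = 68.

66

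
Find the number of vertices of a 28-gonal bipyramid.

30

A bipyramid over an n-gon has 2n triangular faces and n + 2 vertices: V = 28 + 2 = 30, E = 3·28 = 84, F = 2·28 = 56.
Check: V − E + F = 30 − 84 + 56 = 2.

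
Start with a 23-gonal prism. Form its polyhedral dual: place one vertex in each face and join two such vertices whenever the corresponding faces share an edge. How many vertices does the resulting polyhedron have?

The base solid has V = 46, E = 69, F = 25.
The dual swaps V and F and preserves E: V′ = F = 25, E′ = E = 69, F′ = V = 46.

25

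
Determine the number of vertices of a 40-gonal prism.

80

A prism on an n-gon has two n-gon bases and n rectangular sides: V = 2·40 = 80, E = 3·40 = 120, F = 40 + 2 = 42.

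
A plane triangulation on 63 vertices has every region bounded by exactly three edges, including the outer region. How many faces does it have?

122

In a plane triangulation 3F = 2E and V − E + F = 2, so F = 2V − 4 = 2·63 − 4 = 122.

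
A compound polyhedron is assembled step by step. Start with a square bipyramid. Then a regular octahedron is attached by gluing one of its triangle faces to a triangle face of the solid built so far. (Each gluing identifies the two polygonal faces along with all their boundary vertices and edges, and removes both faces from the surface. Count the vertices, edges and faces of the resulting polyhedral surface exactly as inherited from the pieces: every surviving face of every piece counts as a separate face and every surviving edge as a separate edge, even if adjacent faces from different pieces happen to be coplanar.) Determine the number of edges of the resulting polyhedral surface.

A square bipyramid: V=6, E=12, F=8.
Attach a regular octahedron (V=6, E=12, F=8) along a 3-gon: merge 3 vertices and 3 edges, delete both glued faces → V=9, E=21, F=14.
Check: V − E + F = 9 − 21 + 14 = 2.

21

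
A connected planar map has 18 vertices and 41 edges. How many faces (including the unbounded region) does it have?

Euler's formula for a connected plane graph: V − E + F = 2, so F = 2 − 18 + 41 = 25.

25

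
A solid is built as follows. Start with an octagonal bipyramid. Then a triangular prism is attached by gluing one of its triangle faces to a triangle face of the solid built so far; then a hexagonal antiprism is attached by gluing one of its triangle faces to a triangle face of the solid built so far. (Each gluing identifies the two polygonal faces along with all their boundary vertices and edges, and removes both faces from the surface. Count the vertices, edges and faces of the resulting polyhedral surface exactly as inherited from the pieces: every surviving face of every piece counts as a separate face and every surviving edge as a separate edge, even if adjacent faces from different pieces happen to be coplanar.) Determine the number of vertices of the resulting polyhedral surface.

An octagonal bipyramid: V=10, E=24, F=16.
Attach a triangular prism (V=6, E=9, F=5) along a 3-gon: merge 3 vertices and 3 edges, delete both glued faces → V=13, E=30, F=19.
Attach a hexagonal antiprism (V=12, E=24, F=14) along a 3-gon: merge 3 vertices and 3 edges, delete both glued faces → V=22, E=51, F=31.
Check: V − E + F = 22 − 51 + 31 = 2.

22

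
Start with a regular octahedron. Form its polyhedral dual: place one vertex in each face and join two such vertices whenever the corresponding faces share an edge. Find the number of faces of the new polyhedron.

6

The base solid has V = 6, E = 12, F = 8.
The dual swaps V and F and preserves E: V′ = F = 8, E′ = E = 12, F′ = V = 6.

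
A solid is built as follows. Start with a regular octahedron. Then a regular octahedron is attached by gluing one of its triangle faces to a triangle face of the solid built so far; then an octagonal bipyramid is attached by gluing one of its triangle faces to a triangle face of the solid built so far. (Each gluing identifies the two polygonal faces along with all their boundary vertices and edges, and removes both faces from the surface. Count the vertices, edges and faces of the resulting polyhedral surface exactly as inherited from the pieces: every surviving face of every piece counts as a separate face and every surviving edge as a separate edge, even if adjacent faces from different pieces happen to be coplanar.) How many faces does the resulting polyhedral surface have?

A regular octahedron: V=6, E=12, F=8.
Attach a regular octahedron (V=6, E=12, F=8) along a 3-gon: merge 3 vertices and 3 edges, delete both glued faces → V=9, E=21, F=14.
Attach an octagonal bipyramid (V=10, E=24, F=16) along a 3-gon: merge 3 vertices and 3 edges, delete both glued faces → V=16, E=42, F=28.
Check: V − E + F = 16 − 42 + 28 = 2.

28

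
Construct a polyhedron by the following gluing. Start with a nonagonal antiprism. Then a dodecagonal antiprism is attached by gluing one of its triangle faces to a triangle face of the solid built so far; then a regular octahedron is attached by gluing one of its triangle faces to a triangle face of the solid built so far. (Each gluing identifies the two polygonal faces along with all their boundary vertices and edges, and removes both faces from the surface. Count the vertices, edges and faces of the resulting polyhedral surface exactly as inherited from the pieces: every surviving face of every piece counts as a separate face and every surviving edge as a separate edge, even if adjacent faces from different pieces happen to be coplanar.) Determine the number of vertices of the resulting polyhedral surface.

A nonagonal antiprism: V=18, E=36, F=20.
Attach a dodecagonal antiprism (V=24, E=48, F=26) along a 3-gon: merge 3 vertices and 3 edges, delete both glued faces → V=39, E=81, F=44.
Attach a regular octahedron (V=6, E=12, F=8) along a 3-gon: merge 3 vertices and 3 edges, delete both glued faces → V=42, E=90, F=50.
Check: V − E + F = 42 − 90 + 50 = 2.

42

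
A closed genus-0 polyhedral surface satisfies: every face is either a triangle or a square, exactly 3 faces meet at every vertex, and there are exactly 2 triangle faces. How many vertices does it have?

Let x be the number of squares; then F = 2 + x.
Edge–face incidences: 2E = 3·2 + 4·x = 6 + 4x.
Every vertex has degree 3, so 3V = 2E.
Euler: V − E + F = 2 ⇒ (2E)/3 − E + (2 + x) = 2.
Multiply by 6: 2·(2E) − 3·(2E) + 6·(2 + x) = 12, i.e. 12 + 6x − (6 + 4x) = 12.
Collecting terms: 2x + 6 = 12, so 2x = 6, so x = 3.
Then 2E = 6 + 4·3 = 18, so E = 9, V = 2E/3 = 6, F = 2 + 3 = 5.

6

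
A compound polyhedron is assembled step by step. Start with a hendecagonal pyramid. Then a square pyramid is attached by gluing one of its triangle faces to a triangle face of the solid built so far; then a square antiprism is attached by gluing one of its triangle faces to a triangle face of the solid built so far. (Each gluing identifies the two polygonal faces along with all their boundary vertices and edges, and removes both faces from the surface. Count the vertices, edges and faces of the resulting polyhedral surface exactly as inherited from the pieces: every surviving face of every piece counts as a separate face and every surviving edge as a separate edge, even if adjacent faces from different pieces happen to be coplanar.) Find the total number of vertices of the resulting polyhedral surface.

19

A hendecagonal pyramid: V=12, E=22, F=12.
Attach a square pyramid (V=5, E=8, F=5) along a 3-gon: merge 3 vertices and 3 edges, delete both glued faces → V=14, E=27, F=15.
Attach a square antiprism (V=8, E=16, F=10) along a 3-gon: merge 3 vertices and 3 edges, delete both glued faces → V=19, E=40, F=23.
Check: V − E + F = 19 − 40 + 23 = 2.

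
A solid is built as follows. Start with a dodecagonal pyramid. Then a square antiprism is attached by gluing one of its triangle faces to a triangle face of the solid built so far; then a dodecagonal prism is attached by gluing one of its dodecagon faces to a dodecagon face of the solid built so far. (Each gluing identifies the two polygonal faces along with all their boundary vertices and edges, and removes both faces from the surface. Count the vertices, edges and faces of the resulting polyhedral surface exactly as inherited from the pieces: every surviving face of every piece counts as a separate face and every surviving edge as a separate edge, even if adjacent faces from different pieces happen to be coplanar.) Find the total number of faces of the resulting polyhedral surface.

A dodecagonal pyramid: V=13, E=24, F=13.
Attach a square antiprism (V=8, E=16, F=10) along a 3-gon: merge 3 vertices and 3 edges, delete both glued faces → V=18, E=37, F=21.
Attach a dodecagonal prism (V=24, E=36, F=14) along a 12-gon: merge 12 vertices and 12 edges, delete both glued faces → V=30, E=61, F=33.
Check: V − E + F = 30 − 61 + 33 = 2.

33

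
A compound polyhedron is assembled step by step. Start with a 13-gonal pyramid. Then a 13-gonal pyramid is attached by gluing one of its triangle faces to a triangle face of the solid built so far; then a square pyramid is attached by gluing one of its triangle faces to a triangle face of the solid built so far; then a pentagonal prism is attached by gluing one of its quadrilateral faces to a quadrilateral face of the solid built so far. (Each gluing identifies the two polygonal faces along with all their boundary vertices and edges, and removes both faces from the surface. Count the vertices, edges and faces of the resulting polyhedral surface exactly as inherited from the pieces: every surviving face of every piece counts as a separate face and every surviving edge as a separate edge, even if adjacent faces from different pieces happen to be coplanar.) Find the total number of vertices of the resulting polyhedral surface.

33

A 13-gonal pyramid: V=14, E=26, F=14.
Attach a 13-gonal pyramid (V=14, E=26, F=14) along a 3-gon: merge 3 vertices and 3 edges, delete both glued faces → V=25, E=49, F=26.
Attach a square pyramid (V=5, E=8, F=5) along a 3-gon: merge 3 vertices and 3 edges, delete both glued faces → V=27, E=54, F=29.
Attach a pentagonal prism (V=10, E=15, F=7) along a 4-gon: merge 4 vertices and 4 edges, delete both glued faces → V=33, E=65, F=34.
Check: V − E + F = 33 − 65 + 34 = 2.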